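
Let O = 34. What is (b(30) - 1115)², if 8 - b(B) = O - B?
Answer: 1234321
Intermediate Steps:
b(B) = -26 + B (b(B) = 8 - (34 - B) = 8 + (-34 + B) = -26 + B)
(b(30) - 1115)² = ((-26 + 30) - 1115)² = (4 - 1115)² = (-1111)² = 1234321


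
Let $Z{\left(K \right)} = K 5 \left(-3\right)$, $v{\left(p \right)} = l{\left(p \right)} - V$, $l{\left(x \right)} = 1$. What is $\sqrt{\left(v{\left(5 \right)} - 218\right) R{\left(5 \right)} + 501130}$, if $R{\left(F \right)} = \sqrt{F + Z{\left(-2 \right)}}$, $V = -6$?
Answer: $\sqrt{501130 - 211 \sqrt{35}} \approx 707.02$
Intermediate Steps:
$v{\left(p \right)} = 7$ ($v{\left(p \right)} = 1 - -6 = 1 + 6 = 7$)
$Z{\left(K \right)} = - 15 K$ ($Z{\left(K \right)} = 5 K \left(-3\right) = - 15 K$)
$R{\left(F \right)} = \sqrt{30 + F}$ ($R{\left(F \right)} = \sqrt{F - -30} = \sqrt{F + 30} = \sqrt{30 + F}$)
$\sqrt{\left(v{\left(5 \right)} - 218\right) R{\left(5 \right)} + 501130} = \sqrt{\left(7 - 218\right) \sqrt{30 + 5} + 501130} = \sqrt{- 211 \sqrt{35} + 501130} = \sqrt{501130 - 211 \sqrt{35}}$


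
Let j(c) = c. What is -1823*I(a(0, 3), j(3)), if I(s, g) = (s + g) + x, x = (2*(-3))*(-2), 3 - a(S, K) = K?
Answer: -27345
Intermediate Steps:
a(S, K) = 3 - K
x = 12 (x = -6*(-2) = 12)
I(s, g) = 12 + g + s (I(s, g) = (s + g) + 12 = (g + s) + 12 = 12 + g + s)
-1823*I(a(0, 3), j(3)) = -1823*(12 + 3 + (3 - 1*3)) = -1823*(12 + 3 + (3 - 3)) = -1823*(12 + 3 + 0) = -1823*15 = -27345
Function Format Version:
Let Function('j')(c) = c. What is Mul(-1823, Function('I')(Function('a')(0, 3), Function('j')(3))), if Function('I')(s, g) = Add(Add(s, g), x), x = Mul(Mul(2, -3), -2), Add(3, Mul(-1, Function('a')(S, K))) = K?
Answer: -27345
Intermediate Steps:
Function('a')(S, K) = Add(3, Mul(-1, K))
x = 12 (x = Mul(-6, -2) = 12)
Function('I')(s, g) = Add(12, g, s) (Function('I')(s, g) = Add(Add(s, g), 12) = Add(Add(g, s), 12) = Add(12, g, s))
Mul(-1823, Function('I')(Function('a')(0, 3), Function('j')(3))) = Mul(-1823, Add(12, 3, Add(3, Mul(-1, 3)))) = Mul(-1823, Add(12, 3, Add(3, -3))) = Mul(-1823, Add(12, 3, 0)) = Mul(-1823, 15) = -27345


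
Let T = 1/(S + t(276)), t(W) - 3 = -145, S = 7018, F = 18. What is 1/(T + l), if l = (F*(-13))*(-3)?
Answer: 6876/4826953 ≈ 0.0014245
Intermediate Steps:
t(W) = -142 (t(W) = 3 - 145 = -142)
T = 1/6876 (T = 1/(7018 - 142) = 1/6876 ≈ 0.00014543)
l = 702 (l = (18*(-13))*(-3) = -234*(-3) = 702)
1/(T + l) = 1/(1/6876 + 702) = 1/(4826953/6876) = 6876/4826953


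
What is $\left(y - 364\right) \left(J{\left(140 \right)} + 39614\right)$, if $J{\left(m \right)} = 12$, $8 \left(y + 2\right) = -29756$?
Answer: $-161892023$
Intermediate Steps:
$y = - \frac{7443}{2}$ ($y = -2 + \frac{1}{8} \left(-29756\right) = -2 - \frac{7439}{2} = - \frac{7443}{2} \approx -3721.5$)
$\left(y - 364\right) \left(J{\left(140 \right)} + 39614\right) = \left(- \frac{7443}{2} - 364\right) \left(12 + 39614\right) = \left(- \frac{8171}{2}\right) 39626 = -161892023$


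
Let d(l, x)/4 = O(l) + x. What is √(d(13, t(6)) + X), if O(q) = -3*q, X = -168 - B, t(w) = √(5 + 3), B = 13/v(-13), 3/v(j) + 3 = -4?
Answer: √(-2643 + 72*√2)/3 ≈ 16.803*I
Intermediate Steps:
v(j) = -3/7 (v(j) = 3/(-3 - 4) = 3/(-7) = 3*(-⅐) = -3/7)
B = -91/3 (B = 13/(-3/7) = 13*(-7/3) = -91/3 ≈ -30.333)
t(w) = 2*√2 (t(w) = √8 = 2*√2)
X = -413/3 (X = -168 - 1*(-91/3) = -168 + 91/3 = -413/3 ≈ -137.67)
d(l, x) = -12*l + 4*x (d(l, x) = 4*(-3*l + x) = 4*(x - 3*l) = -12*l + 4*x)
√(d(13, t(6)) + X) = √((-12*13 + 4*(2*√2)) - 413/3) = √((-156 + 8*√2) - 413/3) = √(-881/3 + 8*√2)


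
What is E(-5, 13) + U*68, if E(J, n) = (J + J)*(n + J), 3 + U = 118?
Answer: 7740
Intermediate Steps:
U = 115 (U = -3 + 118 = 115)
E(J, n) = 2*J*(J + n) (E(J, n) = (2*J)*(J + n) = 2*J*(J + n))
E(-5, 13) + U*68 = 2*(-5)*(-5 + 13) + 115*68 = 2*(-5)*8 + 7820 = -80 + 7820 = 7740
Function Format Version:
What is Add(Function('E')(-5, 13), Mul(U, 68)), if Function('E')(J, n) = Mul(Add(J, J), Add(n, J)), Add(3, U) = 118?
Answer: 7740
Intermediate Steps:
U = 115 (U = Add(-3, 118) = 115)
Function('E')(J, n) = Mul(2, J, Add(J, n)) (Function('E')(J, n) = Mul(Mul(2, J), Add(J, n)) = Mul(2, J, Add(J, n)))
Add(Function('E')(-5, 13), Mul(U, 68)) = Add(Mul(2, -5, Add(-5, 13)), Mul(115, 68)) = Add(Mul(2, -5, 8), 7820) = Add(-80, 7820) = 7740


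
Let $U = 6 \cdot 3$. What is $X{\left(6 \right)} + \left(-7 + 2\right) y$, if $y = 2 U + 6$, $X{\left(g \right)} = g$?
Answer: $-204$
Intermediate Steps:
$U = 18$
$y = 42$ ($y = 2 \cdot 18 + 6 = 36 + 6 = 42$)
$X{\left(6 \right)} + \left(-7 + 2\right) y = 6 + \left(-7 + 2\right) 42 = 6 - 210 = -204$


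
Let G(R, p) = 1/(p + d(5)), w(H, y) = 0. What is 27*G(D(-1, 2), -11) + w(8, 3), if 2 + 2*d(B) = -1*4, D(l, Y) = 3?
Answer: -27/14 ≈ -1.9286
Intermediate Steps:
d(B) = -3 (d(B) = -1 + (-1*4)/2 = -1 + (1/2)*(-4) = -1 - 2 = -3)
G(R, p) = 1/(-3 + p) (G(R, p) = 1/(p - 3) = 1/(-3 + p))
27*G(D(-1, 2), -11) + w(8, 3) = 27/(-3 - 11) + 0 = 27/(-14) + 0 = 27*(-1/14) + 0 = -27/14 + 0 = -27/14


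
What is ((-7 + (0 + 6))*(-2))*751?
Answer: 1502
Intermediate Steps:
((-7 + (0 + 6))*(-2))*751 = ((-7 + 6)*(-2))*751 = -1*(-2)*751 = 2*751 = 1502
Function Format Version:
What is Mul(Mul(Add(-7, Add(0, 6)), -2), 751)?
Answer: 1502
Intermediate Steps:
Mul(Mul(Add(-7, Add(0, 6)), -2), 751) = Mul(Mul(Add(-7, 6), -2), 751) = Mul(Mul(-1, -2), 751) = Mul(2, 751) = 1502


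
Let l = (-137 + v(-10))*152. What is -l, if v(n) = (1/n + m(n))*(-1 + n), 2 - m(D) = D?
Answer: 203604/5 ≈ 40721.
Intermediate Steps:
m(D) = 2 - D
v(n) = (-1 + n)*(2 + 1/n - n) (v(n) = (1/n + (2 - n))*(-1 + n) = (2 + 1/n - n)*(-1 + n) = (-1 + n)*(2 + 1/n - n))
l = -203604/5 (l = (-137 + (-1 - 1/(-10) - 1*(-10)² + 3*(-10)))*152 = (-137 + (-1 - 1*(-⅒) - 1*100 - 30))*152 = (-137 + (-1 + ⅒ - 100 - 30))*152 = (-137 - 1309/10)*152 = -2679/10*152 = -203604/5 ≈ -40721.)
-l = -1*(-203604/5) = 203604/5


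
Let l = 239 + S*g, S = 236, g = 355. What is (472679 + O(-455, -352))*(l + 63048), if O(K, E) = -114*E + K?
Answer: 75350071584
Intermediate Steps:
l = 84019 (l = 239 + 236*355 = 239 + 83780 = 84019)
O(K, E) = K - 114*E
(472679 + O(-455, -352))*(l + 63048) = (472679 + (-455 - 114*(-352)))*(84019 + 63048) = (472679 + (-455 + 40128))*147067 = (472679 + 39673)*147067 = 512352*147067 = 75350071584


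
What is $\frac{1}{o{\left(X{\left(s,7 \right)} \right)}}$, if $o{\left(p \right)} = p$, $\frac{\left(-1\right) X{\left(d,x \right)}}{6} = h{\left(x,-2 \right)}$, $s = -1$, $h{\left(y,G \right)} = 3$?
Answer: $- \frac{1}{18} \approx -0.055556$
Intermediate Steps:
$X{\left(d,x \right)} = -18$ ($X{\left(d,x \right)} = \left(-6\right) 3 = -18$)
$\frac{1}{o{\left(X{\left(s,7 \right)} \right)}} = \frac{1}{-18} = - \frac{1}{18}$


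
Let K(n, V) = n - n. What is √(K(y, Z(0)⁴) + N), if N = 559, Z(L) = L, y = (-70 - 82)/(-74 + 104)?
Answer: √559 ≈ 23.643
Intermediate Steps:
y = -76/15 (y = -152/30 = -152*1/30 = -76/15 ≈ -5.0667)
K(n, V) = 0
√(K(y, Z(0)⁴) + N) = √(0 + 559) = √559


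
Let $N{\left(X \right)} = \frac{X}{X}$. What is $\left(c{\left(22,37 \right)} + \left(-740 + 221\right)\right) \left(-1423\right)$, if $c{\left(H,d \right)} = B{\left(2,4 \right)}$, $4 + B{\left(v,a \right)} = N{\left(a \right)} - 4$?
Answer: $748498$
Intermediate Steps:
$N{\left(X \right)} = 1$
$B{\left(v,a \right)} = -7$ ($B{\left(v,a \right)} = -4 + \left(1 - 4\right) = -4 - 3 = -7$)
$c{\left(H,d \right)} = -7$
$\left(c{\left(22,37 \right)} + \left(-740 + 221\right)\right) \left(-1423\right) = \left(-7 + \left(-740 + 221\right)\right) \left(-1423\right) = \left(-7 - 519\right) \left(-1423\right) = \left(-526\right) \left(-1423\right) = 748498$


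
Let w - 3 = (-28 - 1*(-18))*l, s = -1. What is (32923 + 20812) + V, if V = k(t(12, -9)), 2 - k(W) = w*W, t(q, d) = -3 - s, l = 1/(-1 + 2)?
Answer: 53723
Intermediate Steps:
l = 1 (l = 1/1 = 1)
w = -7 (w = 3 + (-28 - 1*(-18))*1 = 3 + (-28 + 18)*1 = 3 - 10*1 = 3 - 10 = -7)
t(q, d) = -2 (t(q, d) = -3 - 1*(-1) = -3 + 1 = -2)
k(W) = 2 + 7*W (k(W) = 2 - (-7)*W = 2 + 7*W)
V = -12 (V = 2 + 7*(-2) = 2 - 14 = -12)
(32923 + 20812) + V = (32923 + 20812) - 12 = 53735 - 12 = 53723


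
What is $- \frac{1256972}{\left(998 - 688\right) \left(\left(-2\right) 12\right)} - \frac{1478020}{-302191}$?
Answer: $\frac{97710523613}{562075260} \approx 173.84$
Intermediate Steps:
$- \frac{1256972}{\left(998 - 688\right) \left(\left(-2\right) 12\right)} - \frac{1478020}{-302191} = - \frac{1256972}{310 \left(-24\right)} - - \frac{1478020}{302191} = - \frac{1256972}{-7440} + \frac{1478020}{302191} = \left(-1256972\right) \left(- \frac{1}{7440}\right) + \frac{1478020}{302191} = \frac{314243}{1860} + \frac{1478020}{302191} = \frac{97710523613}{562075260}$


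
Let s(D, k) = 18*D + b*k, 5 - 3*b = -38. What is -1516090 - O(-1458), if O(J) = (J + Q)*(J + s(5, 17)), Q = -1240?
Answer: -13648624/3 ≈ -4.5495e+6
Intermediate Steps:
b = 43/3 (b = 5/3 - ⅓*(-38) = 5/3 + 38/3 = 43/3 ≈ 14.333)
s(D, k) = 18*D + 43*k/3
O(J) = (-1240 + J)*(1001/3 + J) (O(J) = (J - 1240)*(J + (18*5 + (43/3)*17)) = (-1240 + J)*(J + (90 + 731/3)) = (-1240 + J)*(J + 1001/3) = (-1240 + J)*(1001/3 + J))
-1516090 - O(-1458) = -1516090 - (-1241240/3 + (-1458)² - 2719/3*(-1458)) = -1516090 - (-1241240/3 + 2125764 + 1321434) = -1516090 - 1*9100354/3 = -1516090 - 9100354/3 = -13648624/3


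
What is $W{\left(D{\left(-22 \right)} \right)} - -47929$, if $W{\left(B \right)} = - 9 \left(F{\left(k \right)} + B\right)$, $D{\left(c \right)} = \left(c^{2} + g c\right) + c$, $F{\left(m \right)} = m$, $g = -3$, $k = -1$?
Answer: $43186$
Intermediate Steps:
$D{\left(c \right)} = c^{2} - 2 c$ ($D{\left(c \right)} = \left(c^{2} - 3 c\right) + c = c^{2} - 2 c$)
$W{\left(B \right)} = 9 - 9 B$ ($W{\left(B \right)} = - 9 \left(-1 + B\right) = 9 - 9 B$)
$W{\left(D{\left(-22 \right)} \right)} - -47929 = \left(9 - 9 \left(- 22 \left(-2 - 22\right)\right)\right) - -47929 = \left(9 - 9 \left(\left(-22\right) \left(-24\right)\right)\right) + 47929 = \left(9 - 4752\right) + 47929 = -4743 + 47929 = 43186$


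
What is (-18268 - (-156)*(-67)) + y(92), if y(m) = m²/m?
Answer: -28628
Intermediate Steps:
y(m) = m
(-18268 - (-156)*(-67)) + y(92) = (-18268 - (-156)*(-67)) + 92 = (-18268 - 1*10452) + 92 = (-18268 - 10452) + 92 = -28720 + 92 = -28628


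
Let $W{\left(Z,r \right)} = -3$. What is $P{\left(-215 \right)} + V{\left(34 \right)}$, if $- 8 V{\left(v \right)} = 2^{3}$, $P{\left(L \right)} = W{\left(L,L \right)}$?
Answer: $-4$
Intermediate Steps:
$P{\left(L \right)} = -3$
$V{\left(v \right)} = -1$ ($V{\left(v \right)} = - \frac{2^{3}}{8} = \left(- \frac{1}{8}\right) 8 = -1$)
$P{\left(-215 \right)} + V{\left(34 \right)} = -3 - 1 = -4$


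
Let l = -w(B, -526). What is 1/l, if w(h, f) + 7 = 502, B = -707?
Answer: -1/495 ≈ -0.0020202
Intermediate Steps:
w(h, f) = 495 (w(h, f) = -7 + 502 = 495)
l = -495 (l = -1*495 = -495)
1/l = 1/(-495) = -1/495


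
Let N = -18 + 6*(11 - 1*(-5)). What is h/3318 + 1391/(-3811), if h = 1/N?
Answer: -359992553/986302044 ≈ -0.36499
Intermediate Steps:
N = 78 (N = -18 + 6*(11 + 5) = -18 + 6*16 = -18 + 96 = 78)
h = 1/78 ≈ 0.012821
h/3318 + 1391/(-3811) = (1/78)/3318 + 1391/(-3811) = (1/78)*(1/3318) + 1391*(-1/3811) = 1/258804 - 1391/3811 = -359992553/986302044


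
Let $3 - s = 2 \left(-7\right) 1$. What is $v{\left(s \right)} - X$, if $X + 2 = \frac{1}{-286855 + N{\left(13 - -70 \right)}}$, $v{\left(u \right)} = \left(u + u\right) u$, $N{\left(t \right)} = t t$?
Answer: $\frac{162380281}{279966} \approx 580.0$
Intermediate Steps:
$N{\left(t \right)} = t^{2}$
$s = 17$ ($s = 3 - 2 \left(-7\right) 1 = 3 - \left(-14\right) 1 = 3 - -14 = 3 + 14 = 17$)
$v{\left(u \right)} = 2 u^{2}$ ($v{\left(u \right)} = 2 u u = 2 u^{2}$)
$X = - \frac{559933}{279966}$ ($X = -2 + \frac{1}{-286855 + \left(13 - -70\right)^{2}} = -2 + \frac{1}{-286855 + \left(13 + 70\right)^{2}} = -2 + \frac{1}{-286855 + 83^{2}} = -2 + \frac{1}{-286855 + 6889} = -2 + \frac{1}{-279966} = -2 - \frac{1}{279966} = - \frac{559933}{279966} \approx -2.0$)
$v{\left(s \right)} - X = 2 \cdot 17^{2} - - \frac{559933}{279966} = 2 \cdot 289 + \frac{559933}{279966} = 578 + \frac{559933}{279966} = \frac{162380281}{279966}$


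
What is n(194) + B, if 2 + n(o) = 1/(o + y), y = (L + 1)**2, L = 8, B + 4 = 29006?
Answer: 7975001/275 ≈ 29000.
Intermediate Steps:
B = 29002 (B = -4 + 29006 = 29002)
y = 81 (y = (8 + 1)**2 = 9**2 = 81)
n(o) = -2 + 1/(81 + o) (n(o) = -2 + 1/(o + 81) = -2 + 1/(81 + o))
n(194) + B = (-161 - 2*194)/(81 + 194) + 29002 = (-161 - 388)/275 + 29002 = (1/275)*(-549) + 29002 = -549/275 + 29002 = 7975001/275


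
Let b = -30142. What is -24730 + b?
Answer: -54872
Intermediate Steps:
-24730 + b = -24730 - 30142 = -54872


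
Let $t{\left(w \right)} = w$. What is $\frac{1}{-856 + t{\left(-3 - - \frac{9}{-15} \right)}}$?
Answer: $- \frac{5}{4298} \approx -0.0011633$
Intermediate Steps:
$\frac{1}{-856 + t{\left(-3 - - \frac{9}{-15} \right)}} = \frac{1}{-856 - \left(3 - \frac{9}{-15}\right)} = \frac{1}{-856 - \left(3 - - \frac{3}{5}\right)} = \frac{1}{-856 - \frac{18}{5}} = \frac{1}{- \frac{4298}{5}} = - \frac{5}{4298}$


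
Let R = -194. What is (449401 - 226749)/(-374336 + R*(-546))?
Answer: -55663/67103 ≈ -0.82952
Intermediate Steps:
(449401 - 226749)/(-374336 + R*(-546)) = (449401 - 226749)/(-374336 - 194*(-546)) = 222652/(-374336 + 105924) = 222652/(-268412) = 222652*(-1/268412) = -55663/67103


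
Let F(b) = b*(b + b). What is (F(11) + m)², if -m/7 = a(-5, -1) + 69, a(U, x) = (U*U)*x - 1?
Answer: 3481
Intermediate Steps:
a(U, x) = -1 + x*U² (a(U, x) = U²*x - 1 = x*U² - 1 = -1 + x*U²)
F(b) = 2*b² (F(b) = b*(2*b) = 2*b²)
m = -301 (m = -7*((-1 - 1*(-5)²) + 69) = -7*((-1 - 1*25) + 69) = -7*((-1 - 25) + 69) = -7*(-26 + 69) = -7*43 = -301)
(F(11) + m)² = (2*11² - 301)² = (2*121 - 301)² = (242 - 301)² = (-59)² = 3481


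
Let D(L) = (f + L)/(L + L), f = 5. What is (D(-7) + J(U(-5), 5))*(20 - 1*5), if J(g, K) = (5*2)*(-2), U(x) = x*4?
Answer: -2085/7 ≈ -297.86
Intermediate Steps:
U(x) = 4*x
J(g, K) = -20 (J(g, K) = 10*(-2) = -20)
D(L) = (5 + L)/(2*L) (D(L) = (5 + L)/(L + L) = (5 + L)/((2*L)) = (5 + L)*(1/(2*L)) = (5 + L)/(2*L))
(D(-7) + J(U(-5), 5))*(20 - 1*5) = ((½)*(5 - 7)/(-7) - 20)*(20 - 1*5) = ((½)*(-⅐)*(-2) - 20)*(20 - 5) = (⅐ - 20)*15 = -139/7*15 = -2085/7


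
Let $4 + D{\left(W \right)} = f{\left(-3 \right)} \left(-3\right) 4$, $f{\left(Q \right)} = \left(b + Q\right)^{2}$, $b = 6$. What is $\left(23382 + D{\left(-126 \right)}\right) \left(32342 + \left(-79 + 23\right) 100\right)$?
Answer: $622286340$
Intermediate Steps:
$f{\left(Q \right)} = \left(6 + Q\right)^{2}$
$D{\left(W \right)} = -112$ ($D{\left(W \right)} = -4 + \left(6 - 3\right)^{2} \left(-3\right) 4 = -4 + 3^{2} \left(-3\right) 4 = -4 + 9 \left(-3\right) 4 = -4 - 108 = -112$)
$\left(23382 + D{\left(-126 \right)}\right) \left(32342 + \left(-79 + 23\right) 100\right) = \left(23382 - 112\right) \left(32342 + \left(-79 + 23\right) 100\right) = 23270 \left(32342 - 5600\right) = 23270 \cdot 26742 = 622286340$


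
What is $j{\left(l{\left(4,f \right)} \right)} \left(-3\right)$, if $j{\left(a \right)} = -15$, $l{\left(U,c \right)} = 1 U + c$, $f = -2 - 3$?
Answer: $45$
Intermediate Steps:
$f = -5$
$l{\left(U,c \right)} = U + c$
$j{\left(l{\left(4,f \right)} \right)} \left(-3\right) = \left(-15\right) \left(-3\right) = 45$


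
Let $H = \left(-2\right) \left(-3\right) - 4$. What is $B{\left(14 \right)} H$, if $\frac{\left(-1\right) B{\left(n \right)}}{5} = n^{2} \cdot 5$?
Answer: $-9800$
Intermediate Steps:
$H = 2$ ($H = 6 - 4 = 2$)
$B{\left(n \right)} = - 25 n^{2}$ ($B{\left(n \right)} = - 5 n^{2} \cdot 5 = - 5 \cdot 5 n^{2} = - 25 n^{2}$)
$B{\left(14 \right)} H = - 25 \cdot 14^{2} \cdot 2 = \left(-25\right) 196 \cdot 2 = \left(-4900\right) 2 = -9800$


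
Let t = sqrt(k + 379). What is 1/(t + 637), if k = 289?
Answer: 637/405101 - 2*sqrt(167)/405101 ≈ 0.0015086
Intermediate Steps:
t = 2*sqrt(167) (t = sqrt(289 + 379) = sqrt(668) = 2*sqrt(167) ≈ 25.846)
1/(t + 637) = 1/(2*sqrt(167) + 637) = 1/(637 + 2*sqrt(167))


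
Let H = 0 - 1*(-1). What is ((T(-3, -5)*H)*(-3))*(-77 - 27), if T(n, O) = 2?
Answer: 624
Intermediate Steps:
H = 1 (H = 0 + 1 = 1)
((T(-3, -5)*H)*(-3))*(-77 - 27) = ((2*1)*(-3))*(-77 - 27) = (2*(-3))*(-104) = -6*(-104) = 624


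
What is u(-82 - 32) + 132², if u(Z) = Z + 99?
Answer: 17409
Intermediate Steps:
u(Z) = 99 + Z
u(-82 - 32) + 132² = (99 + (-82 - 32)) + 132² = (99 - 114) + 17424 = -15 + 17424 = 17409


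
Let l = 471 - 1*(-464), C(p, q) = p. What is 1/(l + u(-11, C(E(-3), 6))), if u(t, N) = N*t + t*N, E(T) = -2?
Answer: 1/979 ≈ 0.0010215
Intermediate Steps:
u(t, N) = 2*N*t (u(t, N) = N*t + N*t = 2*N*t)
l = 935 (l = 471 + 464 = 935)
1/(l + u(-11, C(E(-3), 6))) = 1/(935 + 2*(-2)*(-11)) = 1/(935 + 44) = 1/979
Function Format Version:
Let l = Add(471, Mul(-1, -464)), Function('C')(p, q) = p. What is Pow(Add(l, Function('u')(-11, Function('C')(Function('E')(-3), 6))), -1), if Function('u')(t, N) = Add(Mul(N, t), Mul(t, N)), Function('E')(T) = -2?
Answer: Rational(1, 979) ≈ 0.0010215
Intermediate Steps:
Function('u')(t, N) = Mul(2, N, t) (Function('u')(t, N) = Add(Mul(N, t), Mul(N, t)) = Mul(2, N, t))
l = 935 (l = Add(471, 464) = 935)
Pow(Add(l, Function('u')(-11, Function('C')(Function('E')(-3), 6))), -1) = Pow(Add(935, Mul(2, -2, -11)), -1) = Pow(Add(935, 44), -1) = Pow(979, -1) = Rational(1, 979)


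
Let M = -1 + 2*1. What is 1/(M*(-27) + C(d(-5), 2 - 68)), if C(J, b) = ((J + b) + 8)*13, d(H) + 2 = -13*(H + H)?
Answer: 1/883 ≈ 0.0011325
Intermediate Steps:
d(H) = -2 - 26*H (d(H) = -2 - 13*(H + H) = -2 - 26*H)
C(J, b) = 104 + 13*J + 13*b (C(J, b) = (8 + J + b)*13 = 104 + 13*J + 13*b)
M = 1 (M = -1 + 2 = 1)
1/(M*(-27) + C(d(-5), 2 - 68)) = 1/(1*(-27) + (104 + 13*(-2 - 26*(-5)) + 13*(2 - 68))) = 1/(-27 + (104 + 13*(-2 + 130) + 13*(-66))) = 1/(-27 + (104 + 13*128 - 858)) = 1/(-27 + (104 + 1664 - 858)) = 1/(-27 + 910) = 1/883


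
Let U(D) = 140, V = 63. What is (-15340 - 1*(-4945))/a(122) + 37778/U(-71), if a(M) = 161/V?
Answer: -6114403/1610 ≈ -3797.8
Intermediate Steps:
a(M) = 23/9 (a(M) = 161/63 = 161*(1/63) = 23/9)
(-15340 - 1*(-4945))/a(122) + 37778/U(-71) = (-15340 - 1*(-4945))/(23/9) + 37778/140 = (-15340 + 4945)*(9/23) + 37778*(1/140) = -10395*9/23 + 18889/70 = -93555/23 + 18889/70 = -6114403/1610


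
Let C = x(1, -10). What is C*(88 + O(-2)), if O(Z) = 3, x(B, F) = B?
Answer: 91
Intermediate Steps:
C = 1
C*(88 + O(-2)) = 1*(88 + 3) = 1*91 = 91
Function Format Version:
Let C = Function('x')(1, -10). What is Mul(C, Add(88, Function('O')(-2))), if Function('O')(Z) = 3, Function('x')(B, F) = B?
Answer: 91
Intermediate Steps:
C = 1
Mul(C, Add(88, Function('O')(-2))) = Mul(1, Add(88, 3)) = Mul(1, 91) = 91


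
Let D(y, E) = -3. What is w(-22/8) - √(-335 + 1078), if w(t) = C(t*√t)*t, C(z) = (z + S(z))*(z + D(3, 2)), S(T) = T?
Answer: 14641/128 - √743 - 363*I*√11/16 ≈ 87.125 - 75.246*I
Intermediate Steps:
C(z) = 2*z*(-3 + z) (C(z) = (z + z)*(z - 3) = (2*z)*(-3 + z) = 2*z*(-3 + z))
w(t) = 2*t^(5/2)*(-3 + t^(3/2)) (w(t) = (2*(t*√t)*(-3 + t*√t))*t = (2*t^(3/2)*(-3 + t^(3/2)))*t = 2*t^(5/2)*(-3 + t^(3/2)))
w(-22/8) - √(-335 + 1078) = (-6*121*I*√11/32 + 2*(-22/8)⁴) - √(-335 + 1078) = (-6*121*I*√11/32 + 2*(-22*⅛)⁴) - √743 = (-363*I*√11/16 + 2*(-11/4)⁴) - √743 = (-363*I*√11/16 + 2*(14641/256)) - √743 = (-363*I*√11/16 + 14641/128) - √743 = (14641/128 - 363*I*√11/16) - √743 = 14641/128 - √743 - 363*I*√11/16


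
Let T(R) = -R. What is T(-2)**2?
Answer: 4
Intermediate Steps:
T(-2)**2 = (-1*(-2))**2 = 2**2 = 4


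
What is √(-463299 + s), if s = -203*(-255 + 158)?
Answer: 142*I*√22 ≈ 666.04*I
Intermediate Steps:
s = 19691 (s = -203*(-97) = 19691)
√(-463299 + s) = √(-463299 + 19691) = √(-443608) = 142*I*√22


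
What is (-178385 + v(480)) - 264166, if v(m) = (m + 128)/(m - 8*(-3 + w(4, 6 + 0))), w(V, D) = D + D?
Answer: -22570025/51 ≈ -4.4255e+5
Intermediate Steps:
w(V, D) = 2*D
v(m) = (128 + m)/(-72 + m) (v(m) = (m + 128)/(m - 8*(-3 + 2*(6 + 0))) = (128 + m)/(m - 8*(-3 + 2*6)) = (128 + m)/(m - 8*(-3 + 12)) = (128 + m)/(m - 8*9) = (128 + m)/(m - 72) = (128 + m)/(-72 + m))
(-178385 + v(480)) - 264166 = (-178385 + (128 + 480)/(-72 + 480)) - 264166 = (-178385 + 608/408) - 264166 = (-178385 + (1/408)*608) - 264166 = (-178385 + 76/51) - 264166 = -9097559/51 - 264166 = -22570025/51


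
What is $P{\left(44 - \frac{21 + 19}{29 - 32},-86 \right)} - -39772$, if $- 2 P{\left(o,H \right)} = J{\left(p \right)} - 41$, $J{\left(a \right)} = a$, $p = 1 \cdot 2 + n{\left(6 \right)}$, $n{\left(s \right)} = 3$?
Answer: $39790$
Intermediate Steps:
$p = 5$ ($p = 1 \cdot 2 + 3 = 2 + 3 = 5$)
$P{\left(o,H \right)} = 18$ ($P{\left(o,H \right)} = - \frac{5 - 41}{2} = \left(- \frac{1}{2}\right) \left(-36\right) = 18$)
$P{\left(44 - \frac{21 + 19}{29 - 32},-86 \right)} - -39772 = 18 - -39772 = 18 + 39772 = 39790$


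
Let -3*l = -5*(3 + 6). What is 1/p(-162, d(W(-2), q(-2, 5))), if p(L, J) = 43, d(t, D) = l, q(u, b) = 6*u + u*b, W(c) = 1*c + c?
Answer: 1/43 ≈ 0.023256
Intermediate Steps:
W(c) = 2*c (W(c) = c + c = 2*c)
q(u, b) = 6*u + b*u
l = 15 (l = -(-5)*(3 + 6)/3 = -(-5)*9/3 = -1/3*(-45) = 15)
d(t, D) = 15
1/p(-162, d(W(-2), q(-2, 5))) = 1/43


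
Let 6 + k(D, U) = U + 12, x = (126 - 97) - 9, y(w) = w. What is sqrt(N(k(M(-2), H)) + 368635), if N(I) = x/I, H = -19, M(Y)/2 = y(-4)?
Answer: sqrt(62299055)/13 ≈ 607.15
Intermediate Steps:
M(Y) = -8 (M(Y) = 2*(-4) = -8)
x = 20 (x = 29 - 9 = 20)
k(D, U) = 6 + U (k(D, U) = -6 + (U + 12) = -6 + (12 + U) = 6 + U)
N(I) = 20/I
sqrt(N(k(M(-2), H)) + 368635) = sqrt(20/(6 - 19) + 368635) = sqrt(20/(-13) + 368635) = sqrt(20*(-1/13) + 368635) = sqrt(-20/13 + 368635) = sqrt(4792235/13) = sqrt(62299055)/13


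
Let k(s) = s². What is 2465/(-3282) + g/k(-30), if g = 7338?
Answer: 101226/13675 ≈ 7.4023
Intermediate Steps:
2465/(-3282) + g/k(-30) = 2465/(-3282) + 7338/((-30)²) = 2465*(-1/3282) + 7338/900 = -2465/3282 + 7338*(1/900) = -2465/3282 + 1223/150 = 101226/13675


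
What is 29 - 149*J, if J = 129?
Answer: -19192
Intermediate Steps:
29 - 149*J = 29 - 149*129 = 29 - 19221 = -19192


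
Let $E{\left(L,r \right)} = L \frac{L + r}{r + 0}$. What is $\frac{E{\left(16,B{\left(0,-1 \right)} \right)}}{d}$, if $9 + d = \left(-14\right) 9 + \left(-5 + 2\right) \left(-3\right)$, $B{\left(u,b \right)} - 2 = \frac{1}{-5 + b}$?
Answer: $- \frac{856}{693} \approx -1.2352$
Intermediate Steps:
$B{\left(u,b \right)} = 2 + \frac{1}{-5 + b}$
$d = -126$ ($d = -9 - \left(126 - \left(-5 + 2\right) \left(-3\right)\right) = -9 - 117 = -126$)
$E{\left(L,r \right)} = \frac{L \left(L + r\right)}{r}$ ($E{\left(L,r \right)} = L \frac{L + r}{r} = \frac{L \left(L + r\right)}{r}$)
$\frac{E{\left(16,B{\left(0,-1 \right)} \right)}}{d} = \frac{16 \frac{1}{\frac{1}{-5 - 1} \left(-9 + 2 \left(-1\right)\right)} \left(16 + \frac{-9 + 2 \left(-1\right)}{-5 - 1}\right)}{-126} = \frac{16 \left(16 + \frac{-9 - 2}{-6}\right)}{\frac{1}{-6} \left(-9 - 2\right)} \left(- \frac{1}{126}\right) = \frac{16 \left(16 - - \frac{11}{6}\right)}{\left(- \frac{1}{6}\right) \left(-11\right)} \left(- \frac{1}{126}\right) = \frac{16 \left(16 + \frac{11}{6}\right)}{\frac{11}{6}} \left(- \frac{1}{126}\right) = 16 \cdot \frac{6}{11} \cdot \frac{107}{6} \left(- \frac{1}{126}\right) = \frac{1712}{11} \left(- \frac{1}{126}\right) = - \frac{856}{693}$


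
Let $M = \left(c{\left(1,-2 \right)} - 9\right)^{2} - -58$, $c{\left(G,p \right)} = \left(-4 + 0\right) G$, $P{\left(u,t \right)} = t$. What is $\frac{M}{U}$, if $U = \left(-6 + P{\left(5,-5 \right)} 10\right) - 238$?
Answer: $- \frac{227}{294} \approx -0.77211$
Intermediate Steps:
$c{\left(G,p \right)} = - 4 G$
$M = 227$ ($M = \left(\left(-4\right) 1 - 9\right)^{2} - -58 = \left(-4 - 9\right)^{2} + 58 = \left(-13\right)^{2} + 58 = 169 + 58 = 227$)
$U = -294$ ($U = \left(-6 - 50\right) - 238 = -56 - 238 = -294$)
$\frac{M}{U} = \frac{227}{-294} = 227 \left(- \frac{1}{294}\right) = - \frac{227}{294}$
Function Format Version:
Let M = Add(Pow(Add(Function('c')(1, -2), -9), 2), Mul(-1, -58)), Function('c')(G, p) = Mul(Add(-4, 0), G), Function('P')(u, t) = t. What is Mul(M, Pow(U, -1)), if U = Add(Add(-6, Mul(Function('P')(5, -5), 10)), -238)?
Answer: Rational(-227, 294) ≈ -0.77211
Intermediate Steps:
Function('c')(G, p) = Mul(-4, G)
M = 227 (M = Add(Pow(Add(Mul(-4, 1), -9), 2), Mul(-1, -58)) = Add(Pow(Add(-4, -9), 2), 58) = Add(Pow(-13, 2), 58) = Add(169, 58) = 227)
U = -294 (U = Add(Add(-6, Mul(-5, 10)), -238) = Add(Add(-6, -50), -238) = Add(-56, -238) = -294)
Mul(M, Pow(U, -1)) = Mul(227, Pow(-294, -1)) = Mul(227, Rational(-1, 294)) = Rational(-227, 294)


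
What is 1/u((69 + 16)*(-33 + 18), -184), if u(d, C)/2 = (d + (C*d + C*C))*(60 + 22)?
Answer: 1/43817684 ≈ 2.2822e-8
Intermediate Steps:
u(d, C) = 164*d + 164*C² + 164*C*d (u(d, C) = 2*((d + (C*d + C*C))*(60 + 22)) = 2*((d + (C*d + C²))*82) = 2*((d + (C² + C*d))*82) = 2*((d + C² + C*d)*82) = 2*(82*d + 82*C² + 82*C*d) = 164*d + 164*C² + 164*C*d)
1/u((69 + 16)*(-33 + 18), -184) = 1/(164*((69 + 16)*(-33 + 18)) + 164*(-184)² + 164*(-184)*((69 + 16)*(-33 + 18))) = 1/(164*(85*(-15)) + 164*33856 + 164*(-184)*(85*(-15))) = 1/(164*(-1275) + 5552384 + 164*(-184)*(-1275)) = 1/(-209100 + 5552384 + 38474400) = 1/43817684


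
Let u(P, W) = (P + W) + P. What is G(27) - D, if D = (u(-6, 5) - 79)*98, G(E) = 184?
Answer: 8612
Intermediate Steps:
u(P, W) = W + 2*P
D = -8428 (D = ((5 + 2*(-6)) - 79)*98 = ((5 - 12) - 79)*98 = (-7 - 79)*98 = -86*98 = -8428)
G(27) - D = 184 - 1*(-8428) = 184 + 8428 = 8612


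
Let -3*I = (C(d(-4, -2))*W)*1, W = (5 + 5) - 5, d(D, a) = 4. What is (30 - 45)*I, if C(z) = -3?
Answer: -75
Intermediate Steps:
W = 5 (W = 10 - 5 = 5)
I = 5 (I = -(-3*5)/3 = -(-5) = -⅓*(-15) = 5)
(30 - 45)*I = (30 - 45)*5 = -15*5 = -75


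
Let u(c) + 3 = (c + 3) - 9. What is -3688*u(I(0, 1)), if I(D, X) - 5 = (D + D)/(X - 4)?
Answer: 14752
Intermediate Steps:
I(D, X) = 5 + 2*D/(-4 + X) (I(D, X) = 5 + (D + D)/(X - 4) = 5 + (2*D)/(-4 + X) = 5 + 2*D/(-4 + X))
u(c) = -9 + c (u(c) = -3 + ((c + 3) - 9) = -3 + ((3 + c) - 9) = -3 + (-6 + c) = -9 + c)
-3688*u(I(0, 1)) = -3688*(-9 + (-20 + 2*0 + 5*1)/(-4 + 1)) = -3688*(-9 + (-20 + 0 + 5)/(-3)) = -3688*(-9 - 1/3*(-15)) = -3688*(-9 + 5) = -3688*(-4) = 14752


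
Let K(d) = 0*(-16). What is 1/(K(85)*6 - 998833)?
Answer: -1/998833 ≈ -1.0012e-6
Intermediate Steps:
K(d) = 0
1/(K(85)*6 - 998833) = 1/(0*6 - 998833) = 1/(0 - 998833) = 1/(-998833) = -1/998833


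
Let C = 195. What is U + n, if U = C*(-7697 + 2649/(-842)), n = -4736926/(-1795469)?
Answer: -2269984100179273/1511784898 ≈ -1.5015e+6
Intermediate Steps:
n = 4736926/1795469 (n = -4736926*(-1/1795469) = 4736926/1795469 ≈ 2.6383)
U = -1264286985/842 (U = 195*(-7697 + 2649/(-842)) = 195*(-7697 + 2649*(-1/842)) = 195*(-7697 - 2649/842) = 195*(-6483523/842) = -1264286985/842 ≈ -1.5015e+6)
U + n = -1264286985/842 + 4736926/1795469 = -2269984100179273/1511784898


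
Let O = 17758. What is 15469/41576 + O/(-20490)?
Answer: -308453/623640 ≈ -0.49460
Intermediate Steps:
15469/41576 + O/(-20490) = 15469/41576 + 17758/(-20490) = 15469*(1/41576) + 17758*(-1/20490) = 15469/41576 - 13/15 = -308453/623640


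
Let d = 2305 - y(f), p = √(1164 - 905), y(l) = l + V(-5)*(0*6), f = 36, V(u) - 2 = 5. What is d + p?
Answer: 2269 + √259 ≈ 2285.1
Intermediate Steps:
V(u) = 7 (V(u) = 2 + 5 = 7)
y(l) = l (y(l) = l + 7*(0*6) = l + 7*0 = l + 0 = l)
p = √259 ≈ 16.093
d = 2269 (d = 2305 - 1*36 = 2305 - 36 = 2269)
d + p = 2269 + √259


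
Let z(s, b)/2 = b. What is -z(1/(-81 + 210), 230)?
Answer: -460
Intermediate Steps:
z(s, b) = 2*b
-z(1/(-81 + 210), 230) = -2*230 = -1*460 = -460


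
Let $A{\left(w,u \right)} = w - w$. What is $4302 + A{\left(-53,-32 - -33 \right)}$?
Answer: $4302$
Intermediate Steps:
$A{\left(w,u \right)} = 0$
$4302 + A{\left(-53,-32 - -33 \right)} = 4302 + 0 = 4302$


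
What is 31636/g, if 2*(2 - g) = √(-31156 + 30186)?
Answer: 126544/493 + 31636*I*√970/493 ≈ 256.68 + 1998.6*I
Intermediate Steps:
g = 2 - I*√970/2 (g = 2 - √(-31156 + 30186)/2 = 2 - I*√970/2 ≈ 2.0 - 15.572*I)
31636/g = 31636/(2 - I*√970/2)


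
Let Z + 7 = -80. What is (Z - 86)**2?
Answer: 29929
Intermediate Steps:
Z = -87 (Z = -7 - 80 = -87)
(Z - 86)**2 = (-87 - 86)**2 = (-173)**2 = 29929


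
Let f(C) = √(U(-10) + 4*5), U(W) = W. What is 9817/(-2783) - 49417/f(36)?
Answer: -9817/2783 - 49417*√10/10 ≈ -15631.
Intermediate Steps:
f(C) = √10 (f(C) = √(-10 + 4*5) = √(-10 + 20) = √10)
9817/(-2783) - 49417/f(36) = 9817/(-2783) - 49417*√10/10 = 9817*(-1/2783) - 49417*√10/10 = -9817/2783 - 49417*√10/10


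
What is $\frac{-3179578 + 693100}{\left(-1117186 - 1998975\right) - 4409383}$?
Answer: $\frac{1243239}{3762772} \approx 0.33041$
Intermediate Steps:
$\frac{-3179578 + 693100}{\left(-1117186 - 1998975\right) - 4409383} = - \frac{2486478}{-3116161 - 4409383} = - \frac{2486478}{-7525544} = \left(-2486478\right) \left(- \frac{1}{7525544}\right) = \frac{1243239}{3762772}$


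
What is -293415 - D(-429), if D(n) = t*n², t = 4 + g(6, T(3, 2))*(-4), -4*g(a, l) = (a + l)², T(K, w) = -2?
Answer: -3974235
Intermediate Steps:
g(a, l) = -(a + l)²/4
t = 20 (t = 4 - (6 - 2)²/4*(-4) = 4 - ¼*4²*(-4) = 4 - ¼*16*(-4) = 4 - 4*(-4) = 4 + 16 = 20)
D(n) = 20*n²
-293415 - D(-429) = -293415 - 20*(-429)² = -293415 - 20*184041 = -293415 - 1*3680820 = -293415 - 3680820 = -3974235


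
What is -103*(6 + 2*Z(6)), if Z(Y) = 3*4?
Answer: -3090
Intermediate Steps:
Z(Y) = 12
-103*(6 + 2*Z(6)) = -103*(6 + 2*12) = -103*(6 + 24) = -103*30 = -3090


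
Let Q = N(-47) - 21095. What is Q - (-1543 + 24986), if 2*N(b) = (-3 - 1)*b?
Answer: -44444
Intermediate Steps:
N(b) = -2*b (N(b) = ((-3 - 1)*b)/2 = (-4*b)/2 = -2*b)
Q = -21001 (Q = -2*(-47) - 21095 = 94 - 21095 = -21001)
Q - (-1543 + 24986) = -21001 - (-1543 + 24986) = -21001 - 1*23443 = -21001 - 23443 = -44444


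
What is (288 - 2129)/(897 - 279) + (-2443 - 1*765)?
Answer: -1984385/618 ≈ -3211.0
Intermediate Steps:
(288 - 2129)/(897 - 279) + (-2443 - 1*765) = -1841/618 + (-2443 - 765) = -1841*1/618 - 3208 = -1841/618 - 3208 = -1984385/618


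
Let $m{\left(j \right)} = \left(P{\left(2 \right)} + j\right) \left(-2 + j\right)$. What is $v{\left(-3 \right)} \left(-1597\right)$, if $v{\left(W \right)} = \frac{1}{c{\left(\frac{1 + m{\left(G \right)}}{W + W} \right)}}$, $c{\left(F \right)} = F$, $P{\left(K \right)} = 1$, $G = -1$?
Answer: $9582$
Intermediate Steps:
$m{\left(j \right)} = \left(1 + j\right) \left(-2 + j\right)$
$v{\left(W \right)} = 2 W$ ($v{\left(W \right)} = \frac{1}{\left(1 - \left(1 - 1\right)\right) \frac{1}{W + W}} = \frac{1}{\left(1 + \left(-2 + 1 + 1\right)\right) \frac{1}{2 W}} = \frac{1}{\left(1 + 0\right) \frac{1}{2 W}} = \frac{1}{1 \frac{1}{2 W}} = \frac{1}{\frac{1}{2} \frac{1}{W}} = 2 W$)
$v{\left(-3 \right)} \left(-1597\right) = 2 \left(-3\right) \left(-1597\right) = \left(-6\right) \left(-1597\right) = 9582$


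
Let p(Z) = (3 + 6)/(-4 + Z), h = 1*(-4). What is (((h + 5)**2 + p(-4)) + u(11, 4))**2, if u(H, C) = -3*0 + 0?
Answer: 1/64 ≈ 0.015625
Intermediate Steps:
h = -4
u(H, C) = 0 (u(H, C) = 0 + 0 = 0)
p(Z) = 9/(-4 + Z)
(((h + 5)**2 + p(-4)) + u(11, 4))**2 = (((-4 + 5)**2 + 9/(-4 - 4)) + 0)**2 = ((1**2 + 9/(-8)) + 0)**2 = ((1 + 9*(-1/8)) + 0)**2 = ((1 - 9/8) + 0)**2 = (-1/8 + 0)**2 = (-1/8)**2 = 1/64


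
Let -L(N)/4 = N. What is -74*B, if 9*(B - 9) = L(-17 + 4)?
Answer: -9842/9 ≈ -1093.6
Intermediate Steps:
L(N) = -4*N
B = 133/9 (B = 9 + (-4*(-17 + 4))/9 = 9 + (-4*(-13))/9 = 9 + (⅑)*52 = 9 + 52/9 = 133/9 ≈ 14.778)
-74*B = -74*133/9 = -9842/9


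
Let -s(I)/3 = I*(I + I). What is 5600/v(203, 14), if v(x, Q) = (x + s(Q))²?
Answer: 800/135247 ≈ 0.0059151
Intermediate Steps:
s(I) = -6*I² (s(I) = -3*I*(I + I) = -3*I*2*I = -6*I²)
v(x, Q) = (x - 6*Q²)²
5600/v(203, 14) = 5600/((-1*203 + 6*14²)²) = 5600/((-203 + 6*196)²) = 5600/((-203 + 1176)²) = 5600/(973²) = 5600/946729 = 5600*(1/946729) = 800/135247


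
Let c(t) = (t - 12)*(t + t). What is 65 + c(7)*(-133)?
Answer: 9375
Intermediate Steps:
c(t) = 2*t*(-12 + t) (c(t) = (-12 + t)*(2*t) = 2*t*(-12 + t))
65 + c(7)*(-133) = 65 + (2*7*(-12 + 7))*(-133) = 65 + (2*7*(-5))*(-133) = 65 - 70*(-133) = 65 + 9310 = 9375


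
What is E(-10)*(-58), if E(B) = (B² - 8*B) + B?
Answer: -9860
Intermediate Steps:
E(B) = B² - 7*B
E(-10)*(-58) = -10*(-7 - 10)*(-58) = -10*(-17)*(-58) = 170*(-58) = -9860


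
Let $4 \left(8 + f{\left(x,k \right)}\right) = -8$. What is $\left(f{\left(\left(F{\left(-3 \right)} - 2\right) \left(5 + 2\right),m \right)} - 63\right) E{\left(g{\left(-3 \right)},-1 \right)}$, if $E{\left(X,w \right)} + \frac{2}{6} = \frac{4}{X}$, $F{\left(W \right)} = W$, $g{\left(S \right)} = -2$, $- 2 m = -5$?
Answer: $\frac{511}{3} \approx 170.33$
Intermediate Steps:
$m = \frac{5}{2}$ ($m = \left(- \frac{1}{2}\right) \left(-5\right) = \frac{5}{2} \approx 2.5$)
$E{\left(X,w \right)} = - \frac{1}{3} + \frac{4}{X}$
$f{\left(x,k \right)} = -10$ ($f{\left(x,k \right)} = -8 + \frac{1}{4} \left(-8\right) = -8 - 2 = -10$)
$\left(f{\left(\left(F{\left(-3 \right)} - 2\right) \left(5 + 2\right),m \right)} - 63\right) E{\left(g{\left(-3 \right)},-1 \right)} = \left(-10 - 63\right) \frac{12 - -2}{3 \left(-2\right)} = - 73 \cdot \frac{1}{3} \left(- \frac{1}{2}\right) \left(12 + 2\right) = - 73 \cdot \frac{1}{3} \left(- \frac{1}{2}\right) 14 = \left(-73\right) \left(- \frac{7}{3}\right) = \frac{511}{3}$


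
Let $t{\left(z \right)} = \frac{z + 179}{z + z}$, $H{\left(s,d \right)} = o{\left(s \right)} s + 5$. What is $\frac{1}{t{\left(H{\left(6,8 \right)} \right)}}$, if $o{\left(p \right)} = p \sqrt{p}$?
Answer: $- \frac{857}{1630} + \frac{1611 \sqrt{6}}{3260} \approx 0.6847$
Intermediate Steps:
$o{\left(p \right)} = p^{\frac{3}{2}}$
$H{\left(s,d \right)} = 5 + s^{\frac{5}{2}}$ ($H{\left(s,d \right)} = s^{\frac{3}{2}} s + 5 = s^{\frac{5}{2}} + 5 = 5 + s^{\frac{5}{2}}$)
$t{\left(z \right)} = \frac{179 + z}{2 z}$
$\frac{1}{t{\left(H{\left(6,8 \right)} \right)}} = \frac{1}{\frac{1}{2} \frac{1}{5 + 6^{\frac{5}{2}}} \left(179 + \left(5 + 6^{\frac{5}{2}}\right)\right)} = \frac{1}{\frac{1}{2} \frac{1}{5 + 36 \sqrt{6}} \left(179 + \left(5 + 36 \sqrt{6}\right)\right)} = \frac{1}{\frac{1}{2} \frac{1}{5 + 36 \sqrt{6}} \left(184 + 36 \sqrt{6}\right)} = \frac{2 \left(5 + 36 \sqrt{6}\right)}{184 + 36 \sqrt{6}}$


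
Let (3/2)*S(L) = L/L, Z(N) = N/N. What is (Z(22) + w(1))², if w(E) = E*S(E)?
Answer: 25/9 ≈ 2.7778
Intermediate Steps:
Z(N) = 1
S(L) = ⅔ (S(L) = 2*(L/L)/3 = (⅔)*1 = ⅔)
w(E) = 2*E/3 (w(E) = E*(⅔) = 2*E/3)
(Z(22) + w(1))² = (1 + (⅔)*1)² = (1 + ⅔)² = (5/3)² = 25/9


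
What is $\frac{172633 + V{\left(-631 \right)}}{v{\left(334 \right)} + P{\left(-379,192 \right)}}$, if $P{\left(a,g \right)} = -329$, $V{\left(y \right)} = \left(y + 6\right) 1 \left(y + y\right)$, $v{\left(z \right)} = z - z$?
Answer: $- \frac{961383}{329} \approx -2922.1$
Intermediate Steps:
$v{\left(z \right)} = 0$
$V{\left(y \right)} = 2 y \left(6 + y\right)$ ($V{\left(y \right)} = \left(6 + y\right) 1 \cdot 2 y = \left(6 + y\right) 2 y = 2 y \left(6 + y\right)$)
$\frac{172633 + V{\left(-631 \right)}}{v{\left(334 \right)} + P{\left(-379,192 \right)}} = \frac{172633 + 2 \left(-631\right) \left(6 - 631\right)}{0 - 329} = \frac{172633 + 2 \left(-631\right) \left(-625\right)}{-329} = \left(172633 + 788750\right) \left(- \frac{1}{329}\right) = 961383 \left(- \frac{1}{329}\right) = - \frac{961383}{329}$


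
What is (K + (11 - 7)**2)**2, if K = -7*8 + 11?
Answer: 841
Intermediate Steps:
K = -45 (K = -56 + 11 = -45)
(K + (11 - 7)**2)**2 = (-45 + (11 - 7)**2)**2 = (-45 + 4**2)**2 = (-45 + 16)**2 = (-29)**2 = 841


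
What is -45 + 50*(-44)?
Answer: -2245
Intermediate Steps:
-45 + 50*(-44) = -45 - 2200 = -2245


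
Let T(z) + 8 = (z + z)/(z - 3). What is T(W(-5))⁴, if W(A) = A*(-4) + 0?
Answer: 84934656/83521 ≈ 1016.9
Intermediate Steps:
W(A) = -4*A (W(A) = -4*A + 0 = -4*A)
T(z) = -8 + 2*z/(-3 + z) (T(z) = -8 + (z + z)/(z - 3) = -8 + (2*z)/(-3 + z) = -8 + 2*z/(-3 + z))
T(W(-5))⁴ = (6*(4 - (-4)*(-5))/(-3 - 4*(-5)))⁴ = (6*(4 - 1*20)/(-3 + 20))⁴ = (6*(4 - 20)/17)⁴ = (6*(1/17)*(-16))⁴ = (-96/17)⁴ = 84934656/83521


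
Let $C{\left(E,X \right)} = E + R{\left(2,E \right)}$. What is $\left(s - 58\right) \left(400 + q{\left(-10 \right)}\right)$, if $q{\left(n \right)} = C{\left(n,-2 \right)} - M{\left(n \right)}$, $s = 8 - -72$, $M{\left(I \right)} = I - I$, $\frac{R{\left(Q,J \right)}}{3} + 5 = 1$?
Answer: $8316$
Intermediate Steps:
$R{\left(Q,J \right)} = -12$ ($R{\left(Q,J \right)} = -15 + 3 \cdot 1 = -15 + 3 = -12$)
$M{\left(I \right)} = 0$
$s = 80$ ($s = 8 + 72 = 80$)
$C{\left(E,X \right)} = -12 + E$ ($C{\left(E,X \right)} = E - 12 = -12 + E$)
$q{\left(n \right)} = -12 + n$ ($q{\left(n \right)} = \left(-12 + n\right) - 0 = \left(-12 + n\right) + 0 = -12 + n$)
$\left(s - 58\right) \left(400 + q{\left(-10 \right)}\right) = \left(80 - 58\right) \left(400 - 22\right) = 22 \left(400 - 22\right) = 22 \cdot 378 = 8316$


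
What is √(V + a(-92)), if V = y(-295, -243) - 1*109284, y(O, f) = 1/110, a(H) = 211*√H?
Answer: √(-1322336290 + 5106200*I*√23)/110 ≈ 3.0609 + 330.6*I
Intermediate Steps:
y(O, f) = 1/110
V = -12021239/110 (V = 1/110 - 1*109284 = 1/110 - 109284 = -12021239/110 ≈ -1.0928e+5)
√(V + a(-92)) = √(-12021239/110 + 211*√(-92)) = √(-12021239/110 + 211*(2*I*√23)) = √(-12021239/110 + 422*I*√23)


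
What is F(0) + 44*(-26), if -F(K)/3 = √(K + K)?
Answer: -1144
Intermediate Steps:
F(K) = -3*√2*√K (F(K) = -3*√(K + K) = -3*√2*√K)
F(0) + 44*(-26) = -3*√2*√0 + 44*(-26) = -3*√2*0 - 1144 = 0 - 1144 = -1144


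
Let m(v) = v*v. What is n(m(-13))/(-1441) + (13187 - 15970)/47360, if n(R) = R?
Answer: -12014143/68245760 ≈ -0.17604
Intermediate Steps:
m(v) = v**2
n(m(-13))/(-1441) + (13187 - 15970)/47360 = (-13)**2/(-1441) + (13187 - 15970)/47360 = 169*(-1/1441) - 2783*1/47360 = -169/1441 - 2783/47360 = -12014143/68245760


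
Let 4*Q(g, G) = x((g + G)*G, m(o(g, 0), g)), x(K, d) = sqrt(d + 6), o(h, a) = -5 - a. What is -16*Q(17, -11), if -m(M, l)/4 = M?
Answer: -4*sqrt(26) ≈ -20.396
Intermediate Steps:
m(M, l) = -4*M
x(K, d) = sqrt(6 + d)
Q(g, G) = sqrt(26)/4 (Q(g, G) = sqrt(6 - 4*(-5 - 1*0))/4 = sqrt(6 - 4*(-5 + 0))/4 = sqrt(6 - 4*(-5))/4 = sqrt(6 + 20)/4 = sqrt(26)/4)
-16*Q(17, -11) = -4*sqrt(26)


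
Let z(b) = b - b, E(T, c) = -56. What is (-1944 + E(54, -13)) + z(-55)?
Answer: -2000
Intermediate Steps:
z(b) = 0
(-1944 + E(54, -13)) + z(-55) = (-1944 - 56) + 0 = -2000 + 0 = -2000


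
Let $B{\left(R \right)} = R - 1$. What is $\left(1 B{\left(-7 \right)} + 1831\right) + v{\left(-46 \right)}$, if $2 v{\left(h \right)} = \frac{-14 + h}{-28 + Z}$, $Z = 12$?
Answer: $\frac{14599}{8} \approx 1824.9$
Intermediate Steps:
$B{\left(R \right)} = -1 + R$
$v{\left(h \right)} = \frac{7}{16} - \frac{h}{32}$ ($v{\left(h \right)} = \frac{\left(-14 + h\right) \frac{1}{-28 + 12}}{2} = \frac{\left(-14 + h\right) \frac{1}{-16}}{2} = \frac{\left(-14 + h\right) \left(- \frac{1}{16}\right)}{2} = \frac{\frac{7}{8} - \frac{h}{16}}{2} = \frac{7}{16} - \frac{h}{32}$)
$\left(1 B{\left(-7 \right)} + 1831\right) + v{\left(-46 \right)} = \left(1 \left(-1 - 7\right) + 1831\right) + \left(\frac{7}{16} - - \frac{23}{16}\right) = \left(1 \left(-8\right) + 1831\right) + \left(\frac{7}{16} + \frac{23}{16}\right) = \left(-8 + 1831\right) + \frac{15}{8} = 1823 + \frac{15}{8} = \frac{14599}{8}$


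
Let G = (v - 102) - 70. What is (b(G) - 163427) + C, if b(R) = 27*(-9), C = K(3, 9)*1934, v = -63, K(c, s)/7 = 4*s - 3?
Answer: 283084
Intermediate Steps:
K(c, s) = -21 + 28*s (K(c, s) = 7*(4*s - 3) = 7*(-3 + 4*s) = -21 + 28*s)
C = 446754 (C = (-21 + 28*9)*1934 = (-21 + 252)*1934 = 231*1934 = 446754)
G = -235 (G = (-63 - 102) - 70 = -165 - 70 = -235)
b(R) = -243
(b(G) - 163427) + C = (-243 - 163427) + 446754 = -163670 + 446754 = 283084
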